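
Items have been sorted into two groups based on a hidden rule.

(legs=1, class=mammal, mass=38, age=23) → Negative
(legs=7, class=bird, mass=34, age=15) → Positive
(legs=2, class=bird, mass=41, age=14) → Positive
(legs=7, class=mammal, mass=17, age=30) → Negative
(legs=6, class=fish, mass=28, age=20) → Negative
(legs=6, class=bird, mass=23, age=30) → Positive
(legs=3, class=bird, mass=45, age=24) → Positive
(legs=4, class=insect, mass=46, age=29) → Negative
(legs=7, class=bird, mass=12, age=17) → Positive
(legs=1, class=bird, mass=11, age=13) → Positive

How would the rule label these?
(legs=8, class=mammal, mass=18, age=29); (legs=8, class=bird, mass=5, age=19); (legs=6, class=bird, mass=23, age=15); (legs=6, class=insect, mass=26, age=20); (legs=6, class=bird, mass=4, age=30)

The classifier is using: class is bird.
(legs=8, class=mammal, mass=18, age=29): class is mammal, fails this test → Negative. (legs=8, class=bird, mass=5, age=19): class is bird, has this property → Positive. (legs=6, class=bird, mass=23, age=15): class is bird, has this property → Positive. (legs=6, class=insect, mass=26, age=20): class is insect, fails this test → Negative. (legs=6, class=bird, mass=4, age=30): class is bird, has this property → Positive.

Negative, Positive, Positive, Negative, Positive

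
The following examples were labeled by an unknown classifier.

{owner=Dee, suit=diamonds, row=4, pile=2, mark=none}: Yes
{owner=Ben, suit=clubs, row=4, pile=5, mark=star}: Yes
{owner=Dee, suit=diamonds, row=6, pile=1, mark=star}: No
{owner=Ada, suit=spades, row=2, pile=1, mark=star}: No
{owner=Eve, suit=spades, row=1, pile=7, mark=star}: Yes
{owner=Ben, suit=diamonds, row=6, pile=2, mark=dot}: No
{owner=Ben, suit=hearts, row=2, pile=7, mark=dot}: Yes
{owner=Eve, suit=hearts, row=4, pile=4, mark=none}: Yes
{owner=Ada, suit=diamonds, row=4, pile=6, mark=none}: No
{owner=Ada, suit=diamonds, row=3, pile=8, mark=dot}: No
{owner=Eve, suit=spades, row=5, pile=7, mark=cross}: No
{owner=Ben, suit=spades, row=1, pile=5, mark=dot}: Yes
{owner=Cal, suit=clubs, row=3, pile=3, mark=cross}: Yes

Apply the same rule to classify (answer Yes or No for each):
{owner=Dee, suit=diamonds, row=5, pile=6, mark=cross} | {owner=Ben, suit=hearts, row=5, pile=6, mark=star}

No, No

One predicate separates the groups cleanly: owner is not Ada AND row ≤ 4.
{owner=Dee, suit=diamonds, row=5, pile=6, mark=cross}: owner is Dee, row = 5, lacks this property → No.
{owner=Ben, suit=hearts, row=5, pile=6, mark=star}: owner is Ben, row = 5, lacks this property → No.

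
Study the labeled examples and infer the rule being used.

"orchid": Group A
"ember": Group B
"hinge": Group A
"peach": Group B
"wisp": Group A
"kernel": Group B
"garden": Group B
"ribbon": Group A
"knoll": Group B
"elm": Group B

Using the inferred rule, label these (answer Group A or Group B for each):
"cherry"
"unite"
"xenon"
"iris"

Group B, Group A, Group B, Group A

Every 'Group A' example satisfies: contains 'i'. None of the 'Group B' examples do.
"cherry" → no 'i' → Group B. "unite" → has 'i' → Group A. "xenon" → no 'i' → Group B. "iris" → has 'i' → Group A.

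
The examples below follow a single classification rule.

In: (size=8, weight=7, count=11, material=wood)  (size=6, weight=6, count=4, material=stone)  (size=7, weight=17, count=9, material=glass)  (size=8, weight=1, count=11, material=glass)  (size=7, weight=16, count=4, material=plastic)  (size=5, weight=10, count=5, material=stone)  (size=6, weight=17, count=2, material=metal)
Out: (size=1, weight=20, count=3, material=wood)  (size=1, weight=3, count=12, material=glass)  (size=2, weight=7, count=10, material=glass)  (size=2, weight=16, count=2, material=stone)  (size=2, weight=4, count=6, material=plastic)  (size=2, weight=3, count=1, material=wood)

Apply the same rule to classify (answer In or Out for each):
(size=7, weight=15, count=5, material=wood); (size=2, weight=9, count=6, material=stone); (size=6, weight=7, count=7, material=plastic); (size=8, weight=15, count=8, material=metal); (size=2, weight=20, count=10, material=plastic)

The classifier is using: size ≥ 5.
(size=7, weight=15, count=5, material=wood): size = 7, matches → In. (size=2, weight=9, count=6, material=stone): size = 2, fails this test → Out. (size=6, weight=7, count=7, material=plastic): size = 6, matches → In. (size=8, weight=15, count=8, material=metal): size = 8, matches → In. (size=2, weight=20, count=10, material=plastic): size = 2, fails this test → Out.

In, Out, In, In, Out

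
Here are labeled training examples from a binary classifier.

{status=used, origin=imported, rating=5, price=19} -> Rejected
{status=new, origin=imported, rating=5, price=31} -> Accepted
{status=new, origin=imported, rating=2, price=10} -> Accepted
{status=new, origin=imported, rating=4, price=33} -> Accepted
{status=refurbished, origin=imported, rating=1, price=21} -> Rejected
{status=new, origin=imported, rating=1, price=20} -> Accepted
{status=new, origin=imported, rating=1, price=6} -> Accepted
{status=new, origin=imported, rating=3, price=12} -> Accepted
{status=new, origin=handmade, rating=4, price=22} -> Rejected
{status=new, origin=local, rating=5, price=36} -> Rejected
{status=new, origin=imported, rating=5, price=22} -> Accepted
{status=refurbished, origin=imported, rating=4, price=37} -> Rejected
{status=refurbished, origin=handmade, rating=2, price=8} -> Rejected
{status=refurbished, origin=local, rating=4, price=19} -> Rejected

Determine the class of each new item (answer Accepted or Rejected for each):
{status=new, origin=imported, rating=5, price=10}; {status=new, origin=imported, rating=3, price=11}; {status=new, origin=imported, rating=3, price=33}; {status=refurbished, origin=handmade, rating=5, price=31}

Accepted, Accepted, Accepted, Rejected

'Accepted' ⟺ origin is imported AND status is new.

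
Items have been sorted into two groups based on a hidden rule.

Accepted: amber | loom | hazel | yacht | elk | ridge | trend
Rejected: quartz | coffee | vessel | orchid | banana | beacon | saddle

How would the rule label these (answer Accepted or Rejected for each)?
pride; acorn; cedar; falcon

Accepted, Accepted, Accepted, Rejected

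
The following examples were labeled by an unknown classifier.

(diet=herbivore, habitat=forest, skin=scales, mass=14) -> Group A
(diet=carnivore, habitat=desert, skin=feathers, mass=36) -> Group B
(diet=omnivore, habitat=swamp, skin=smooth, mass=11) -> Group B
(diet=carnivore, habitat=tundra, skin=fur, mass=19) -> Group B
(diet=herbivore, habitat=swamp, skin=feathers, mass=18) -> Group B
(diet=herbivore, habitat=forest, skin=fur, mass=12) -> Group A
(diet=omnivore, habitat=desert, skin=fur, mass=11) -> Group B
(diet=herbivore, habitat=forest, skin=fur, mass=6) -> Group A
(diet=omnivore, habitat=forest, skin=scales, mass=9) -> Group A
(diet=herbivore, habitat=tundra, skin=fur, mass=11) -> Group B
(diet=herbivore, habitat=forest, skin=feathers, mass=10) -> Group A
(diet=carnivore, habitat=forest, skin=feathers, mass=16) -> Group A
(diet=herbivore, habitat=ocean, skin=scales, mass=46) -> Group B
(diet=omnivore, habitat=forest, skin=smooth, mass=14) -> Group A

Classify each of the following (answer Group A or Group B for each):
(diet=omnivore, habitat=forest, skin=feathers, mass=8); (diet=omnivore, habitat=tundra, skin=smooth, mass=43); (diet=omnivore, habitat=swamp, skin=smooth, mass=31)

Every 'Group A' example satisfies: habitat is forest. None of the 'Group B' examples do.
Group A: (diet=omnivore, habitat=forest, skin=feathers, mass=8), since habitat is forest.
Group B: (diet=omnivore, habitat=tundra, skin=smooth, mass=43), since habitat is tundra.
Group B: (diet=omnivore, habitat=swamp, skin=smooth, mass=31), since habitat is swamp.

Group A, Group B, Group B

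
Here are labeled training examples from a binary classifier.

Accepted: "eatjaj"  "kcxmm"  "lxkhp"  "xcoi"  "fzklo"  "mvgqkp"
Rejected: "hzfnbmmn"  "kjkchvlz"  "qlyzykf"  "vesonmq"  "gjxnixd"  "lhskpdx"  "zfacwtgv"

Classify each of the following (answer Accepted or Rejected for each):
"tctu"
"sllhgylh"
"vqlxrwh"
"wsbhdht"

Accepted, Rejected, Rejected, Rejected

The distinguishing property — length ≤ 6 — holds for all the 'Accepted' cases and none of the 'Rejected' cases.
"tctu": length 4, satisfies this → Accepted. "sllhgylh": length 8, does not fit → Rejected. "vqlxrwh": length 7, does not fit → Rejected. "wsbhdht": length 7, does not fit → Rejected.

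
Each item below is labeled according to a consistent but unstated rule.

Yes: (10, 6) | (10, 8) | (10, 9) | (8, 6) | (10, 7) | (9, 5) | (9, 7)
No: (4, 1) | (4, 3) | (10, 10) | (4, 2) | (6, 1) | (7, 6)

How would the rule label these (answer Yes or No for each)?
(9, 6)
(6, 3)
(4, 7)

Rule: first > second AND sum ≥ 14. This holds for each 'Yes' example and fails for each 'No' one.

Yes, No, No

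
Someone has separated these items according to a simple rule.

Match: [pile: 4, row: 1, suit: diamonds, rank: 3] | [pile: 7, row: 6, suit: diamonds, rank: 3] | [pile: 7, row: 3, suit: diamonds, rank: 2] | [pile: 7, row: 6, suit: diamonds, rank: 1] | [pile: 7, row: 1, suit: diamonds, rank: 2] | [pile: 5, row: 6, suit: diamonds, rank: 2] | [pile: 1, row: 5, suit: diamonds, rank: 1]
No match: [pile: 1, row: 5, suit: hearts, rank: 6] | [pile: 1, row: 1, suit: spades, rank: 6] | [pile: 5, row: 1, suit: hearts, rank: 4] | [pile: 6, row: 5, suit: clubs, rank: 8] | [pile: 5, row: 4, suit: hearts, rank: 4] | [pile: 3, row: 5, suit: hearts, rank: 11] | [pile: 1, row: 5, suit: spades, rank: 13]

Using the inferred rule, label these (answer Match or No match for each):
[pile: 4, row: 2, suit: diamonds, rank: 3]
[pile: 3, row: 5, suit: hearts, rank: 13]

The pattern is that an item is 'Match' exactly when: suit is diamonds.
Match: [pile: 4, row: 2, suit: diamonds, rank: 3], since suit is diamonds. No match: [pile: 3, row: 5, suit: hearts, rank: 13], since suit is hearts.

Match, No match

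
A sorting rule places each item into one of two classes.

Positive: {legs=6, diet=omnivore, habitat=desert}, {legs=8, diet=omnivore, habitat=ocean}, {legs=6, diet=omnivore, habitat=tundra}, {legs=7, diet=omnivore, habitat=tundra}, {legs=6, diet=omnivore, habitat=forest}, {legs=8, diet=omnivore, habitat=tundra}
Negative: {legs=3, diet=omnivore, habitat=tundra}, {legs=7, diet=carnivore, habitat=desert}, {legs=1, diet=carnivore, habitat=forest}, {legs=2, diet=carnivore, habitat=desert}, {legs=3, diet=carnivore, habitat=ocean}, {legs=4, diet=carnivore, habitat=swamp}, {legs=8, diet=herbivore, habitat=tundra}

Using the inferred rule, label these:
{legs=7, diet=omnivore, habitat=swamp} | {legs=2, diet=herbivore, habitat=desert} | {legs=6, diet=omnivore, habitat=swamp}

The pattern is that an item is 'Positive' exactly when: diet is omnivore AND legs ≥ 4.

Positive, Negative, Positive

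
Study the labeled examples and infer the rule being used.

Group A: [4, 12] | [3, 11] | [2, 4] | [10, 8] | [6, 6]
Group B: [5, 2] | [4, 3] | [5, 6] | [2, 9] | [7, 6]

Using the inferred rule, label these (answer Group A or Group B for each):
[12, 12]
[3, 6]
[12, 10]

Group A, Group B, Group A

The rule appears to be: sum is even.
[12, 12]: Group A (12+12 = 24). [3, 6]: Group B (3+6 = 9). [12, 10]: Group A (12+10 = 22).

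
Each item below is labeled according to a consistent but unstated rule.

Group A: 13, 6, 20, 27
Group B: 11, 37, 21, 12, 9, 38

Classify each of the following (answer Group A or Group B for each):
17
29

Group B, Group B

All 'Group A' examples share one property — ≡ 6 (mod 7) — and every 'Group B' example lacks it.
17 → 17 mod 7 = 3 → Group B. 29 → 29 mod 7 = 1 → Group B.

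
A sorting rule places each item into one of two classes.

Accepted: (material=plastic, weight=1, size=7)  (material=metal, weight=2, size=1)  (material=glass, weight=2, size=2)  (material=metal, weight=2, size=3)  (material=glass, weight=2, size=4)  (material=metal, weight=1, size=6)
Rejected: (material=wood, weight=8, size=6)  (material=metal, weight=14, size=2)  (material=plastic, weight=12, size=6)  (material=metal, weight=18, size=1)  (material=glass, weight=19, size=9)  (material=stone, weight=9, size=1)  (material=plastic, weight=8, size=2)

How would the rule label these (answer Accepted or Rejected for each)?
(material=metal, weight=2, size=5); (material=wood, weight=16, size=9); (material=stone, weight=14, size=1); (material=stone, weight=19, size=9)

Accepted, Rejected, Rejected, Rejected

'Accepted' ⟺ weight ≤ 2.
Accepted: (material=metal, weight=2, size=5), since weight = 2. Rejected: (material=wood, weight=16, size=9), since weight = 16. Rejected: (material=stone, weight=14, size=1), since weight = 14. Rejected: (material=stone, weight=19, size=9), since weight = 19.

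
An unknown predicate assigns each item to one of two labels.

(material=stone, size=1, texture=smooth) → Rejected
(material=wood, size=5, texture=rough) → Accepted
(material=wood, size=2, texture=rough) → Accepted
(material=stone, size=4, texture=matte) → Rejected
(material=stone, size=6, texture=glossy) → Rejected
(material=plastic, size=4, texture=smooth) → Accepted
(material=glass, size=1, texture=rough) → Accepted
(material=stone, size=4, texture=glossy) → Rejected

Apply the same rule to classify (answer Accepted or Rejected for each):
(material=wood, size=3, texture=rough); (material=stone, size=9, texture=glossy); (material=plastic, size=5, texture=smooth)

Accepted, Rejected, Accepted

The distinguishing property — material is not stone — holds for all the 'Accepted' cases and none of the 'Rejected' cases.
(material=wood, size=3, texture=rough) — material is wood, hence Accepted. (material=stone, size=9, texture=glossy) — material is stone, hence Rejected. (material=plastic, size=5, texture=smooth) — material is plastic, hence Accepted.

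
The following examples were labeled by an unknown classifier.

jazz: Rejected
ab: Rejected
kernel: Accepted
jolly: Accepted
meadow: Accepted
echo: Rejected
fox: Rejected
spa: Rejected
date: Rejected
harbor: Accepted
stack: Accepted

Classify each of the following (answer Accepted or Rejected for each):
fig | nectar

The simplest hypothesis consistent with all the labels is: length ≥ 5.
Rejected: fig, since length 3. Accepted: nectar, since length 6.

Rejected, Accepted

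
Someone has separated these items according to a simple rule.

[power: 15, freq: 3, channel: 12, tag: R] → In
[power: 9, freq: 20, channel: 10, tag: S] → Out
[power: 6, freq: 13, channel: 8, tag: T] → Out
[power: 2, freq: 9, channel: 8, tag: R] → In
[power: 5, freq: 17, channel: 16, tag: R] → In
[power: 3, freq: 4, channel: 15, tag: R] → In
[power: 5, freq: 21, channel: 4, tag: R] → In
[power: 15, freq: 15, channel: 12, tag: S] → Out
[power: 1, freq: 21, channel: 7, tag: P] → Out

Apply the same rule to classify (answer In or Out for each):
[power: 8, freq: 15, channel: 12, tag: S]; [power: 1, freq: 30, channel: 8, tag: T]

The common property of the 'In' items is: tag is R. No 'Out' item has it.
[power: 8, freq: 15, channel: 12, tag: S] → tag is S → Out. [power: 1, freq: 30, channel: 8, tag: T] → tag is T → Out.

Out, Out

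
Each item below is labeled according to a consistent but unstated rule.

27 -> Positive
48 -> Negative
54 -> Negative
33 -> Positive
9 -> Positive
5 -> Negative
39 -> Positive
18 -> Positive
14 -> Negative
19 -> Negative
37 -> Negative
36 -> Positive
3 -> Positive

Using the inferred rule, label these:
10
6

Rule: multiple of 3 AND at most 39. This holds for each 'Positive' example and fails for each 'Negative' one.
10: Negative (10 = 3·3 + 1, 10 ≤ 39).
6: Positive (6 = 3·2, 6 ≤ 39).

Negative, Positive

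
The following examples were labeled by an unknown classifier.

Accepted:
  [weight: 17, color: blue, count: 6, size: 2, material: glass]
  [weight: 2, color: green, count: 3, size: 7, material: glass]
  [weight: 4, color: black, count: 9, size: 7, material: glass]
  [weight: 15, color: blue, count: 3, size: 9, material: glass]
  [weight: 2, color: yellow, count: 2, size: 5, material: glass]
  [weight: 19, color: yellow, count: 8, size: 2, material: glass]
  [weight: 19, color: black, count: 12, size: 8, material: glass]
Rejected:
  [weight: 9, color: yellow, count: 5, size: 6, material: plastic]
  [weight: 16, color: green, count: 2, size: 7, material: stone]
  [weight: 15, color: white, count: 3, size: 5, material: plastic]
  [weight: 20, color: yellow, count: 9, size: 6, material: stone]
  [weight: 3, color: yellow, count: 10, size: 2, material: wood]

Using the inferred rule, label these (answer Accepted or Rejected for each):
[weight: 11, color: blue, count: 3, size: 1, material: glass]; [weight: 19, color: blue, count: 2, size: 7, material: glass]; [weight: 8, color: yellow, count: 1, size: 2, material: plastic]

Accepted, Accepted, Rejected

The rule appears to be: material is glass.
Accepted: [weight: 11, color: blue, count: 3, size: 1, material: glass], since material is glass. Accepted: [weight: 19, color: blue, count: 2, size: 7, material: glass], since material is glass. Rejected: [weight: 8, color: yellow, count: 1, size: 2, material: plastic], since material is plastic.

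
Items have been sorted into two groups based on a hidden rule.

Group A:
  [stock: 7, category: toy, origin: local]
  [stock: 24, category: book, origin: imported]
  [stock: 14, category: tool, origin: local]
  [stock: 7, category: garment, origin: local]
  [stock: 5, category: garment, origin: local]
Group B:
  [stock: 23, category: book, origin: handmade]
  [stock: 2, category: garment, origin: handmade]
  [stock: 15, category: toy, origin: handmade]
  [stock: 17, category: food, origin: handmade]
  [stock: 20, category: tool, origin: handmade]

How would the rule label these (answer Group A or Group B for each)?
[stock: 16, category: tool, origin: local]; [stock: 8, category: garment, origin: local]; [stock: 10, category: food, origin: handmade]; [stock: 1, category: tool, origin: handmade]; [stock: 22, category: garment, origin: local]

The classifier is using: origin is not handmade.
[stock: 16, category: tool, origin: local]: Group A (origin is local). [stock: 8, category: garment, origin: local]: Group A (origin is local). [stock: 10, category: food, origin: handmade]: Group B (origin is handmade). [stock: 1, category: tool, origin: handmade]: Group B (origin is handmade). [stock: 22, category: garment, origin: local]: Group A (origin is local).

Group A, Group A, Group B, Group B, Group A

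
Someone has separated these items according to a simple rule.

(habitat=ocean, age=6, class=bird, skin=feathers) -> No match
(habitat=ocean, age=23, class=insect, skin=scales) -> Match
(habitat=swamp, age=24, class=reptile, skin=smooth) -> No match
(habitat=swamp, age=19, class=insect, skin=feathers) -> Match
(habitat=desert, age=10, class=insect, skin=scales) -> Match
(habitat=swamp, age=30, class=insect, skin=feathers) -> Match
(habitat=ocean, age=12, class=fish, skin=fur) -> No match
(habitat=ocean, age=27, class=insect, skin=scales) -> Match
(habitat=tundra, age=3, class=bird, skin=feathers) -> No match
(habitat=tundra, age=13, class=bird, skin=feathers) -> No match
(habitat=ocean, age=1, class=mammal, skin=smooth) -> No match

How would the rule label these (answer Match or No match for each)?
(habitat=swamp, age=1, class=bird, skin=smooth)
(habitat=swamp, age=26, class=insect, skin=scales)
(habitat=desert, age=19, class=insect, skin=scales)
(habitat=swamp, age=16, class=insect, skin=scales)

One predicate separates the groups cleanly: class is insect.

No match, Match, Match, Match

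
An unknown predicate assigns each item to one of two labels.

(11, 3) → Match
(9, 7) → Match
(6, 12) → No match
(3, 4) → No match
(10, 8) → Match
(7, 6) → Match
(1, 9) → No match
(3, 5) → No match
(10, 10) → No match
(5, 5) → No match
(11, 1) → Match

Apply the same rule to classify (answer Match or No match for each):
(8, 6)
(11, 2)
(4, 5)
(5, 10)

Match, Match, No match, No match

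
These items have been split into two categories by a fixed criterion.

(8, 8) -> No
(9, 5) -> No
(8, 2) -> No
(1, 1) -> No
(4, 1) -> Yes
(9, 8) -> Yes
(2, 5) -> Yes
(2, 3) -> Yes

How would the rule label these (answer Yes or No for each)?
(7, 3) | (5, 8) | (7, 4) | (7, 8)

No, Yes, Yes, Yes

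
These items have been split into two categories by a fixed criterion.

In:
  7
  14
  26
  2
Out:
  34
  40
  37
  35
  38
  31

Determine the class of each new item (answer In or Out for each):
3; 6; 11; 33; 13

The classifier is using: at most 26.
3: 3 ≤ 26, satisfies this → In. 6: 6 ≤ 26, satisfies this → In. 11: 11 ≤ 26, satisfies this → In. 33: 33 > 26, lacks this property → Out. 13: 13 ≤ 26, satisfies this → In.

In, In, In, Out, In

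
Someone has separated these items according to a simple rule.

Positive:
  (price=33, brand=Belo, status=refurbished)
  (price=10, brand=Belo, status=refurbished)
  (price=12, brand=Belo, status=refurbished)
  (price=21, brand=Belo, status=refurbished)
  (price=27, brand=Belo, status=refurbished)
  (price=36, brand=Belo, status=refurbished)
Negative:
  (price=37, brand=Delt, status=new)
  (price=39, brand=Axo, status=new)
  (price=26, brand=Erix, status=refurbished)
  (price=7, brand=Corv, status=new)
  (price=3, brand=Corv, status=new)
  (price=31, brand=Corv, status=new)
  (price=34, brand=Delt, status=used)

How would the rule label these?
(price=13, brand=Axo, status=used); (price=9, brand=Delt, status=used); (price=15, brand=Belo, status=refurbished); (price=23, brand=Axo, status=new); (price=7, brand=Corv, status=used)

Negative, Negative, Positive, Negative, Negative

Looking at the examples, the only property every 'Positive' case has and every 'Negative' case lacks is: brand is Belo.
(price=13, brand=Axo, status=used) → brand is Axo → Negative. (price=9, brand=Delt, status=used) → brand is Delt → Negative. (price=15, brand=Belo, status=refurbished) → brand is Belo → Positive. (price=23, brand=Axo, status=new) → brand is Axo → Negative. (price=7, brand=Corv, status=used) → brand is Corv → Negative.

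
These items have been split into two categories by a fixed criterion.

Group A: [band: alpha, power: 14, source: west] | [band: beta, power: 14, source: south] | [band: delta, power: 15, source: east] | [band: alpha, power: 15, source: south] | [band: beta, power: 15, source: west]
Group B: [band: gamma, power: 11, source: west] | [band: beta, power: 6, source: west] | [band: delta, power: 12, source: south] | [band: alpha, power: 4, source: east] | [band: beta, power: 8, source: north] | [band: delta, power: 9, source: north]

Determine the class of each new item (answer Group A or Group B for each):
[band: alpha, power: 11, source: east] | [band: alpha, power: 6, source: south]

The simplest hypothesis consistent with all the labels is: power ≥ 14.
[band: alpha, power: 11, source: east] → power = 11 → Group B.
[band: alpha, power: 6, source: south] → power = 6 → Group B.

Group B, Group B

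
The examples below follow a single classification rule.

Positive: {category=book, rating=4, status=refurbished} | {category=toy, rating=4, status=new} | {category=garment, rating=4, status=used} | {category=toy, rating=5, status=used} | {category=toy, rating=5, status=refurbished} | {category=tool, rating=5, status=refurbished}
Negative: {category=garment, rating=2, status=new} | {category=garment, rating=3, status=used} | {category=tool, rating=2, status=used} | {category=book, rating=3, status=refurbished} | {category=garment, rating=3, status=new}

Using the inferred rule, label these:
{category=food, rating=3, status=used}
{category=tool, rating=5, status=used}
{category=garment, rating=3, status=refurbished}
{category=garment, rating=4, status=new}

Negative, Positive, Negative, Positive

The pattern is that an item is 'Positive' exactly when: rating ≥ 4.
Negative: {category=food, rating=3, status=used}, since rating = 3. Positive: {category=tool, rating=5, status=used}, since rating = 5. Negative: {category=garment, rating=3, status=refurbished}, since rating = 3. Positive: {category=garment, rating=4, status=new}, since rating = 4.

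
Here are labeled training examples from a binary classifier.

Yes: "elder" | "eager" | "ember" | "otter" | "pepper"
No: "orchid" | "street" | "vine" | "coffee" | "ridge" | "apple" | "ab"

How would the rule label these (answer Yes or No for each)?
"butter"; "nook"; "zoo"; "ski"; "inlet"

Yes, No, No, No, No

The rule appears to be: ends with 'r'.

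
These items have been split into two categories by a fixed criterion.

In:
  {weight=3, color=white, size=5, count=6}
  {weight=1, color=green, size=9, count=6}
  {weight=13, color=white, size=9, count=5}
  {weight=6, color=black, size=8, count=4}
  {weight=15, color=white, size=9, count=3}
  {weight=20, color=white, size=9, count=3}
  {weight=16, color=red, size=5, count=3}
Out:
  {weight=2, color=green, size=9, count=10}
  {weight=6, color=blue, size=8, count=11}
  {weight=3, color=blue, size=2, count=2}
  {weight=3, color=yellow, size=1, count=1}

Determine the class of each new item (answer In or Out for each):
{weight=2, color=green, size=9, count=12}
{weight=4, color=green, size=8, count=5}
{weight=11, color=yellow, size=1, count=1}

'In' ⟺ size ≥ 5 AND count ≤ 6.
{weight=2, color=green, size=9, count=12} → size = 9, count = 12 → Out. {weight=4, color=green, size=8, count=5} → size = 8, count = 5 → In. {weight=11, color=yellow, size=1, count=1} → size = 1, count = 1 → Out.

Out, In, Out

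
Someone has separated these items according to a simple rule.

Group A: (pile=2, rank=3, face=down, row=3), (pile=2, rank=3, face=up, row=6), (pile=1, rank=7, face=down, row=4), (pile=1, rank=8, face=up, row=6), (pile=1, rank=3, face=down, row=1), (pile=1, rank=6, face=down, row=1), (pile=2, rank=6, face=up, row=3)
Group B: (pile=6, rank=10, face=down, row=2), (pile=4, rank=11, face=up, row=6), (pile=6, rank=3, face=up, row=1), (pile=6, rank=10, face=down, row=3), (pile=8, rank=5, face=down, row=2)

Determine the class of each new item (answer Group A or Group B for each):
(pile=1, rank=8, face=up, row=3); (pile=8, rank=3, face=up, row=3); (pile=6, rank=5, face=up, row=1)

Group A, Group B, Group B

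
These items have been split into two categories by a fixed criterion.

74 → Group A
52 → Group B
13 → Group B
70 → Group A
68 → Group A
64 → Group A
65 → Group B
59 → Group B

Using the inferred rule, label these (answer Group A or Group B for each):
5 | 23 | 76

Group B, Group B, Group A

'Group A' ⟺ even AND at least 59.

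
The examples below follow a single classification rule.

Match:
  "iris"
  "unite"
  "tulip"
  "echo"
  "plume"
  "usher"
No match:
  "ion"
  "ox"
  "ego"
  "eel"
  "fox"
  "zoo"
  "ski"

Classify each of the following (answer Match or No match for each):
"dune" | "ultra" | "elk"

Match, Match, No match

'Match' ⟺ length ≥ 4.
"dune": Match (length 4). "ultra": Match (length 5). "elk": No match (length 3).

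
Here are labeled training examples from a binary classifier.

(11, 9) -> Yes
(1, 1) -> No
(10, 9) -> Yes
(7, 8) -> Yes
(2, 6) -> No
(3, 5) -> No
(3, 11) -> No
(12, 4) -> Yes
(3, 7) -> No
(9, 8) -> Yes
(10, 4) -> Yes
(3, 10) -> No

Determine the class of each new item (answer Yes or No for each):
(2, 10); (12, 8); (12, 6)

Rule: first ≥ 4. This holds for each 'Yes' example and fails for each 'No' one.
(2, 10): first 2, doesn't qualify → No. (12, 8): first 12, satisfies this → Yes. (12, 6): first 12, satisfies this → Yes.

No, Yes, Yes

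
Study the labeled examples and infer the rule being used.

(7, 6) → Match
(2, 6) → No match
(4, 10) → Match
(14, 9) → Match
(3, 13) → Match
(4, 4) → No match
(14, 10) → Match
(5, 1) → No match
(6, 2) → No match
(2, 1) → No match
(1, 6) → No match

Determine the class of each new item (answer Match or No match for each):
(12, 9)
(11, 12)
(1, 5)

The common property of the 'Match' items is: sum ≥ 13. No 'No match' item has it.
(12, 9) — 12+9 = 21, hence Match.
(11, 12) — 11+12 = 23, hence Match.
(1, 5) — 1+5 = 6, hence No match.

Match, Match, No match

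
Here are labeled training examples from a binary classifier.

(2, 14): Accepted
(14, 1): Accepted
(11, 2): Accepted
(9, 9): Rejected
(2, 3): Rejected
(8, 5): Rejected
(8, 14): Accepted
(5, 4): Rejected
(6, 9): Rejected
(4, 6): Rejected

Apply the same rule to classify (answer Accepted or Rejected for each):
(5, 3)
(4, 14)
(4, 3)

'Accepted' ⟺ max ≥ 11.
(5, 3): max 5, does not fit → Rejected.
(4, 14): max 14, qualifies → Accepted.
(4, 3): max 4, does not fit → Rejected.

Rejected, Accepted, Rejected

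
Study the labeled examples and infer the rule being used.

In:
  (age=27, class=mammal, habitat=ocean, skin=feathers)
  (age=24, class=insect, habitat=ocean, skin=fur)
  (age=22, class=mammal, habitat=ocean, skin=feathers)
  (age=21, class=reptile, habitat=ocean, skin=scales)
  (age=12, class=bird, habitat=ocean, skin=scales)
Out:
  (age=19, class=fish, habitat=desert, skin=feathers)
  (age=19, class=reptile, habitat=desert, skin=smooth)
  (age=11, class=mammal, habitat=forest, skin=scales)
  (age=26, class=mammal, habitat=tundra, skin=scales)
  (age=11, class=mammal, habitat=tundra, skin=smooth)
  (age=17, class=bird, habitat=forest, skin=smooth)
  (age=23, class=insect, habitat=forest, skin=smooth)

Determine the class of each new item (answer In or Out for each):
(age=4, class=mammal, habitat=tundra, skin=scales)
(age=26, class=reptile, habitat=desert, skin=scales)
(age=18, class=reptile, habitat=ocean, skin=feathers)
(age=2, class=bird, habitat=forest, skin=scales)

Rule: habitat is ocean. This holds for each 'In' example and fails for each 'Out' one.

Out, Out, In, Out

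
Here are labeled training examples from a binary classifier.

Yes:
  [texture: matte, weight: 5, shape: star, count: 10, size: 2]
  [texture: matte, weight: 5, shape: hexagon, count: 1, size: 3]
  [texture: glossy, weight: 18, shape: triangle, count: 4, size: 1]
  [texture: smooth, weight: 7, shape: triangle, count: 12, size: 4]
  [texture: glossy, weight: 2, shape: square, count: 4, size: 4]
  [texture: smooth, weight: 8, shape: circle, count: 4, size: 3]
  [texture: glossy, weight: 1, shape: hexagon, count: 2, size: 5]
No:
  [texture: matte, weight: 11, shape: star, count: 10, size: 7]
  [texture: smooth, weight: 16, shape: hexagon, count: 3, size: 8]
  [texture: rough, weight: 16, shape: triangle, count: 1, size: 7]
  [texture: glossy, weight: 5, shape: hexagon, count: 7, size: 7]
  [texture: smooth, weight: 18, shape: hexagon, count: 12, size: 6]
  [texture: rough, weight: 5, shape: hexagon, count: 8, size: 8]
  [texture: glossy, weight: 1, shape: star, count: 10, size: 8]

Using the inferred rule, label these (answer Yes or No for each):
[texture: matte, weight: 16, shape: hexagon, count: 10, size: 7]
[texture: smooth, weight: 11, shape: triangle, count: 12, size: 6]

No, No

The rule appears to be: size ≤ 5.
[texture: matte, weight: 16, shape: hexagon, count: 10, size: 7]: No (size = 7).
[texture: smooth, weight: 11, shape: triangle, count: 12, size: 6]: No (size = 6).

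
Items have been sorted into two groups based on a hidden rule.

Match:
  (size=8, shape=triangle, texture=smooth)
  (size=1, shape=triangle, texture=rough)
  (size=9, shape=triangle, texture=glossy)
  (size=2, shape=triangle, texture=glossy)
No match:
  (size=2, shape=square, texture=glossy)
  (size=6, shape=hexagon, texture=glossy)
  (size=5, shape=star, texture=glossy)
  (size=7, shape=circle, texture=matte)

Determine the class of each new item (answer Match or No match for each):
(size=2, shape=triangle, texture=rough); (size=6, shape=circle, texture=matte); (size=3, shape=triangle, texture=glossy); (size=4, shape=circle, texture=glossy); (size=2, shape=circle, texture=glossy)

Comparing the two groups points to one rule — shape is triangle.
(size=2, shape=triangle, texture=rough): Match (shape is triangle).
(size=6, shape=circle, texture=matte): No match (shape is circle).
(size=3, shape=triangle, texture=glossy): Match (shape is triangle).
(size=4, shape=circle, texture=glossy): No match (shape is circle).
(size=2, shape=circle, texture=glossy): No match (shape is circle).

Match, No match, Match, No match, No match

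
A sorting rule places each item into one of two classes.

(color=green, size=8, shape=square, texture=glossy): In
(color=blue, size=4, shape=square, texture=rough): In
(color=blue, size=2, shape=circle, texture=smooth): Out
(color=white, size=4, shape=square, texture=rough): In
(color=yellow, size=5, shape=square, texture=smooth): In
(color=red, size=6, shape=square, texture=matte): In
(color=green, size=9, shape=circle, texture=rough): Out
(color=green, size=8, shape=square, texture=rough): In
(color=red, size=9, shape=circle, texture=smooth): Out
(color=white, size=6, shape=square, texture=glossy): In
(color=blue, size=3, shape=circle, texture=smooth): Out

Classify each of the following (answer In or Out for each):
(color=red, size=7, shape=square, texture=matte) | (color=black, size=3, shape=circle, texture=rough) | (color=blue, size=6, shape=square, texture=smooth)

In, Out, In

One predicate separates the groups cleanly: shape is square.
(color=red, size=7, shape=square, texture=matte): shape is square — checks out, so In. (color=black, size=3, shape=circle, texture=rough): shape is circle — does not pass, so Out. (color=blue, size=6, shape=square, texture=smooth): shape is square — checks out, so In.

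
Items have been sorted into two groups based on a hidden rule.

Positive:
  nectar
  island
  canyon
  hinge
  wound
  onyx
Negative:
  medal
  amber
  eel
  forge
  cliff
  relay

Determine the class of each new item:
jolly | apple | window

The distinguishing property — contains 'n' — holds for all the 'Positive' cases and none of the 'Negative' cases.
jolly: Negative (no 'n').
apple: Negative (no 'n').
window: Positive (has 'n').

Negative, Negative, Positive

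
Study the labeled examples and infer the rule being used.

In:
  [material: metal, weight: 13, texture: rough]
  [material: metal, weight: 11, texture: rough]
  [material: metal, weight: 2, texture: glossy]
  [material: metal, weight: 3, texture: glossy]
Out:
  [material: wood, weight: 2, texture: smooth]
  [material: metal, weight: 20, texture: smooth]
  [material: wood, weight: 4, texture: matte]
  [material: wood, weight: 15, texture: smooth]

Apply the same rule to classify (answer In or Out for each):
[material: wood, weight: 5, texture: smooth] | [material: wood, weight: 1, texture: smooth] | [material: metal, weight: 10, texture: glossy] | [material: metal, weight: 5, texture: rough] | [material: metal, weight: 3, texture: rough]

Out, Out, In, In, In

The simplest hypothesis consistent with all the labels is: material is metal AND weight ≤ 13.
[material: wood, weight: 5, texture: smooth]: Out (material is wood, weight = 5).
[material: wood, weight: 1, texture: smooth]: Out (material is wood, weight = 1).
[material: metal, weight: 10, texture: glossy]: In (material is metal, weight = 10).
[material: metal, weight: 5, texture: rough]: In (material is metal, weight = 5).
[material: metal, weight: 3, texture: rough]: In (material is metal, weight = 3).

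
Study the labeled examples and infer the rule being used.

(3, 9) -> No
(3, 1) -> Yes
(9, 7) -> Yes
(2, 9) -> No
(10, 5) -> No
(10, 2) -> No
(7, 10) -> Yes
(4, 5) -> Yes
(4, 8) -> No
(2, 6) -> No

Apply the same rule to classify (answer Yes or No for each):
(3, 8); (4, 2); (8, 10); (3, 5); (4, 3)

No, Yes, Yes, Yes, Yes

The rule appears to be: |first − second| ≤ 3.
No: (3, 8), since |3−8| = 5.
Yes: (4, 2), since |4−2| = 2.
Yes: (8, 10), since |8−10| = 2.
Yes: (3, 5), since |3−5| = 2.
Yes: (4, 3), since |4−3| = 1.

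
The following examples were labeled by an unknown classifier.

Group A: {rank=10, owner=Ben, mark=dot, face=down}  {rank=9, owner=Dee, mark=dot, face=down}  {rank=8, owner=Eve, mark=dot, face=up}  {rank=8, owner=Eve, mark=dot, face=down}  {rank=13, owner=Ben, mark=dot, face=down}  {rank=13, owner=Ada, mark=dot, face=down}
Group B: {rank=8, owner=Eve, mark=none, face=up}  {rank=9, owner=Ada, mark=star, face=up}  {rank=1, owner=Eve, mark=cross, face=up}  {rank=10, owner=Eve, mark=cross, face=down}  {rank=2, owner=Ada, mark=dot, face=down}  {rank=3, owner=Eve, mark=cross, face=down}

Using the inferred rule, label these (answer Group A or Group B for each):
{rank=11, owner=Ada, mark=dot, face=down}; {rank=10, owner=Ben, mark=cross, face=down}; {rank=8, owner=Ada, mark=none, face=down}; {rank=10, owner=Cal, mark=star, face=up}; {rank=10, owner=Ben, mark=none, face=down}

One predicate separates the groups cleanly: mark is dot AND rank ≥ 3.
Group A: {rank=11, owner=Ada, mark=dot, face=down}, since mark is dot, rank = 11.
Group B: {rank=10, owner=Ben, mark=cross, face=down}, since mark is cross, rank = 10.
Group B: {rank=8, owner=Ada, mark=none, face=down}, since mark is none, rank = 8.
Group B: {rank=10, owner=Cal, mark=star, face=up}, since mark is star, rank = 10.
Group B: {rank=10, owner=Ben, mark=none, face=down}, since mark is none, rank = 10.

Group A, Group B, Group B, Group B, Group B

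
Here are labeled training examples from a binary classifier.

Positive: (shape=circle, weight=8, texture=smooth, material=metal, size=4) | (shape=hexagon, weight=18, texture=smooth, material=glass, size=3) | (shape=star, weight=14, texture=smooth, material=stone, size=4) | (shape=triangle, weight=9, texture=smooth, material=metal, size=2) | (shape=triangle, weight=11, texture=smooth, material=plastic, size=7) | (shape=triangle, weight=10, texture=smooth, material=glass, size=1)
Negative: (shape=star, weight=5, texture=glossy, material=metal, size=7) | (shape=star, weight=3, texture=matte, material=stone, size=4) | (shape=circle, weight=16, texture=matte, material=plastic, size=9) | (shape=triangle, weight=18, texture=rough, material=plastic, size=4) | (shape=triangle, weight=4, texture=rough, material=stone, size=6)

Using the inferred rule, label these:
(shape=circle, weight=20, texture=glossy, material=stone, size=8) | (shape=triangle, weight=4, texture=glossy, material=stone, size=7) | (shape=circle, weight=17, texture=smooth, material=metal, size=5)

Negative, Negative, Positive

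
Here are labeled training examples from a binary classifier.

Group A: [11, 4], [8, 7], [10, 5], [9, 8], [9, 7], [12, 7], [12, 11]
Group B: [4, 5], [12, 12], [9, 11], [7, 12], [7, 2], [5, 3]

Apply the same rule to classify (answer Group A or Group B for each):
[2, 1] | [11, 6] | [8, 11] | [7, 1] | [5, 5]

Group B, Group A, Group B, Group B, Group B

Every 'Group A' example satisfies: first > second AND sum ≥ 15. None of the 'Group B' examples do.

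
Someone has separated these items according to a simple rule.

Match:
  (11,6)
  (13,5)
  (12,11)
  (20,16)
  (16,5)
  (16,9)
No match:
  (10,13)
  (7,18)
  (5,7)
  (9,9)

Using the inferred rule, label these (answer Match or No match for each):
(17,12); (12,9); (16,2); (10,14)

Match, Match, Match, No match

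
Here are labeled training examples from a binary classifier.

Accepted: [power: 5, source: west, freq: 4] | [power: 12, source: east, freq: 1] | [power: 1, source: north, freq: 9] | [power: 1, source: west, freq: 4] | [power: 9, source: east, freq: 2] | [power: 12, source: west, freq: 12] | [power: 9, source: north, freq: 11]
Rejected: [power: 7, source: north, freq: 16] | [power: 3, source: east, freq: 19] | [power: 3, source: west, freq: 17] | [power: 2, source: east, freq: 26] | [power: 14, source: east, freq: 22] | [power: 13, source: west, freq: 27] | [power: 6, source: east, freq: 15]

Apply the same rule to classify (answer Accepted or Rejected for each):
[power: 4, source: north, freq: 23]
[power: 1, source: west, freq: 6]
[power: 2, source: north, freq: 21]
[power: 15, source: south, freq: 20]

The classifier is using: freq ≤ 12.
[power: 4, source: north, freq: 23] — freq = 23, hence Rejected. [power: 1, source: west, freq: 6] — freq = 6, hence Accepted. [power: 2, source: north, freq: 21] — freq = 21, hence Rejected. [power: 15, source: south, freq: 20] — freq = 20, hence Rejected.

Rejected, Accepted, Rejected, Rejected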